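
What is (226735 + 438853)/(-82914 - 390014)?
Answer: -166397/118232 ≈ -1.4074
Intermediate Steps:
(226735 + 438853)/(-82914 - 390014) = 665588/(-472928) = 665588*(-1/472928) = -166397/118232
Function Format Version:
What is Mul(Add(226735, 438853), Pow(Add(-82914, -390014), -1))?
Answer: Rational(-166397, 118232) ≈ -1.4074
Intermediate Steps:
Mul(Add(226735, 438853), Pow(Add(-82914, -390014), -1)) = Mul(665588, Pow(-472928, -1)) = Mul(665588, Rational(-1, 472928)) = Rational(-166397, 118232)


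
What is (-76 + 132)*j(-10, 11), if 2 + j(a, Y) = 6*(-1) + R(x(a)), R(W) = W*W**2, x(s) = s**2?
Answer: 55999552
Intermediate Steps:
R(W) = W**3
j(a, Y) = -8 + a**6 (j(a, Y) = -2 + (6*(-1) + (a**2)**3) = -2 + (-6 + a**6) = -8 + a**6)
(-76 + 132)*j(-10, 11) = (-76 + 132)*(-8 + (-10)**6) = 56*(-8 + 1000000) = 56*999992 = 55999552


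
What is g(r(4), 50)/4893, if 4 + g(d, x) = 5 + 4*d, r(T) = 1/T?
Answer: 2/4893 ≈ 0.00040875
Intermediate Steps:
r(T) = 1/T
g(d, x) = 1 + 4*d (g(d, x) = -4 + (5 + 4*d) = 1 + 4*d)
g(r(4), 50)/4893 = (1 + 4/4)/4893 = (1 + 4*(¼))*(1/4893) = (1 + 1)*(1/4893) = 2*(1/4893) = 2/4893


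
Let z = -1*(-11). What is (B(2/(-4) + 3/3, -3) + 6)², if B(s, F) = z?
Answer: 289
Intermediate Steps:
z = 11
B(s, F) = 11
(B(2/(-4) + 3/3, -3) + 6)² = (11 + 6)² = 17² = 289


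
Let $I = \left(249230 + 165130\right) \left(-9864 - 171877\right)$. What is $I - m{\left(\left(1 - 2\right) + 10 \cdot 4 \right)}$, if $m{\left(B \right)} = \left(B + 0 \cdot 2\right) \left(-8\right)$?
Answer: $-75306200448$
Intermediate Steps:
$I = -75306200760$ ($I = 414360 \left(-181741\right) = -75306200760$)
$m{\left(B \right)} = - 8 B$ ($m{\left(B \right)} = \left(B + 0\right) \left(-8\right) = B \left(-8\right) = - 8 B$)
$I - m{\left(\left(1 - 2\right) + 10 \cdot 4 \right)} = -75306200760 - - 8 \left(\left(1 - 2\right) + 10 \cdot 4\right) = -75306200760 - - 8 \left(\left(1 - 2\right) + 40\right) = -75306200760 - - 8 \left(-1 + 40\right) = -75306200760 - \left(-8\right) 39 = -75306200760 - -312 = -75306200760 + 312 = -75306200448$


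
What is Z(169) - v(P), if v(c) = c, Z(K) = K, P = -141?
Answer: 310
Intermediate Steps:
Z(169) - v(P) = 169 - 1*(-141) = 169 + 141 = 310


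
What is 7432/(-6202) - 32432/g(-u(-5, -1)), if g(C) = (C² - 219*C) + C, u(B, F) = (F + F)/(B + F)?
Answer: -907578668/2031155 ≈ -446.83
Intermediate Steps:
u(B, F) = 2*F/(B + F) (u(B, F) = (2*F)/(B + F) = 2*F/(B + F))
g(C) = C² - 218*C
7432/(-6202) - 32432/g(-u(-5, -1)) = 7432/(-6202) - 32432*(-3/(-218 - 2*(-1)/(-5 - 1))) = 7432*(-1/6202) - 32432*(-3/(-218 - 2*(-1)/(-6))) = -3716/3101 - 32432*(-3/(-218 - 2*(-1)*(-1)/6)) = -3716/3101 - 32432*(-3/(-218 - 1*⅓)) = -3716/3101 - 32432*(-3/(-218 - ⅓)) = -3716/3101 - 32432/((-⅓*(-655/3))) = -3716/3101 - 32432/655/9 = -3716/3101 - 32432*9/655 = -3716/3101 - 291888/655 = -907578668/2031155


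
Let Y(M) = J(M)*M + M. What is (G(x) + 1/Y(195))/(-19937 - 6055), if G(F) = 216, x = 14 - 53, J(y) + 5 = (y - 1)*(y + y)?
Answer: -3186630721/383457896640 ≈ -0.0083102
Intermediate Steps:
J(y) = -5 + 2*y*(-1 + y) (J(y) = -5 + (y - 1)*(y + y) = -5 + (-1 + y)*(2*y) = -5 + 2*y*(-1 + y))
x = -39
Y(M) = M + M*(-5 - 2*M + 2*M²) (Y(M) = (-5 - 2*M + 2*M²)*M + M = M*(-5 - 2*M + 2*M²) + M = M + M*(-5 - 2*M + 2*M²))
(G(x) + 1/Y(195))/(-19937 - 6055) = (216 + 1/(2*195*(-2 + 195² - 1*195)))/(-19937 - 6055) = (216 + 1/(2*195*(-2 + 38025 - 195)))/(-25992) = (216 + 1/(2*195*37828))*(-1/25992) = (216 + 1/14752920)*(-1/25992) = (3186630721/14752920)*(-1/25992) = -3186630721/383457896640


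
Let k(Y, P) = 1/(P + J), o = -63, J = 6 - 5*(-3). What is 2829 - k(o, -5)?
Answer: 45263/16 ≈ 2828.9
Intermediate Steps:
J = 21 (J = 6 + 15 = 21)
k(Y, P) = 1/(21 + P) (k(Y, P) = 1/(P + 21) = 1/(21 + P))
2829 - k(o, -5) = 2829 - 1/(21 - 5) = 2829 - 1/16 = 45263/16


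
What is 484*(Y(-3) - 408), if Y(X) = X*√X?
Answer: -197472 - 1452*I*√3 ≈ -1.9747e+5 - 2514.9*I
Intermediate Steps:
Y(X) = X^(3/2)
484*(Y(-3) - 408) = 484*((-3)^(3/2) - 408) = 484*(-3*I*√3 - 408) = 484*(-408 - 3*I*√3) = -197472 - 1452*I*√3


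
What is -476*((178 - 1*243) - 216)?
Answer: 133756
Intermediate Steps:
-476*((178 - 1*243) - 216) = -476*((178 - 243) - 216) = -476*(-65 - 216) = -476*(-281) = 133756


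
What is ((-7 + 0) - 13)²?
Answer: 400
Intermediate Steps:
((-7 + 0) - 13)² = (-7 - 13)² = (-20)² = 400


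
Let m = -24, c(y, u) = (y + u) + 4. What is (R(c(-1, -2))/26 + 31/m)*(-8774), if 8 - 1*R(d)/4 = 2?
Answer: 504505/156 ≈ 3234.0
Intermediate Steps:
c(y, u) = 4 + u + y (c(y, u) = (u + y) + 4 = 4 + u + y)
R(d) = 24 (R(d) = 32 - 4*2 = 32 - 8 = 24)
(R(c(-1, -2))/26 + 31/m)*(-8774) = (24/26 + 31/(-24))*(-8774) = (24*(1/26) + 31*(-1/24))*(-8774) = (12/13 - 31/24)*(-8774) = -115/312*(-8774) = 504505/156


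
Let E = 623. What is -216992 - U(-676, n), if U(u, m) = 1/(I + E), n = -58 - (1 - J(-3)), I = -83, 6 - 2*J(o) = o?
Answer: -117175681/540 ≈ -2.1699e+5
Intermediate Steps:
J(o) = 3 - o/2
n = -109/2 (n = -58 - (1 - (3 - ½*(-3))) = -58 - (1 - (3 + 3/2)) = -58 - (1 - 1*9/2) = -58 - (1 - 9/2) = -58 - 1*(-7/2) = -58 + 7/2 = -109/2 ≈ -54.500)
U(u, m) = 1/540 (U(u, m) = 1/(-83 + 623) = 1/540)
-216992 - U(-676, n) = -216992 - 1*1/540 = -216992 - 1/540 = -117175681/540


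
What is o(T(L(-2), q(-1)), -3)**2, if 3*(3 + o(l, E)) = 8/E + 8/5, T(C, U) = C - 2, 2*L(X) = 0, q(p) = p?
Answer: 22801/2025 ≈ 11.260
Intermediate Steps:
L(X) = 0 (L(X) = (1/2)*0 = 0)
T(C, U) = -2 + C
o(l, E) = -37/15 + 8/(3*E) (o(l, E) = -3 + (8/E + 8/5)/3 = -3 + (8/5 + 8/E)/3 = -3 + (8/15 + 8/(3*E)) = -37/15 + 8/(3*E))
o(T(L(-2), q(-1)), -3)**2 = ((1/15)*(40 - 37*(-3))/(-3))**2 = ((1/15)*(-1/3)*(40 + 111))**2 = ((1/15)*(-1/3)*151)**2 = (-151/45)**2 = 22801/2025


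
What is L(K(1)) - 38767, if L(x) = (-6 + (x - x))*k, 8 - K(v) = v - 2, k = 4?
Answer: -38791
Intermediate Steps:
K(v) = 10 - v (K(v) = 8 - (v - 2) = 8 - (-2 + v) = 8 + (2 - v) = 10 - v)
L(x) = -24 (L(x) = (-6 + (x - x))*4 = (-6 + 0)*4 = -6*4 = -24)
L(K(1)) - 38767 = -24 - 38767 = -38791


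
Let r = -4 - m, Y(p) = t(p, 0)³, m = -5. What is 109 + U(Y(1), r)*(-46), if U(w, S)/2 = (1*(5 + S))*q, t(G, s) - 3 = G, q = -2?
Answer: 1213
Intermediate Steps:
t(G, s) = 3 + G
Y(p) = (3 + p)³
r = 1 (r = -4 - 1*(-5) = -4 + 5 = 1)
U(w, S) = -20 - 4*S (U(w, S) = 2*((1*(5 + S))*(-2)) = 2*((5 + S)*(-2)) = 2*(-10 - 2*S) = -20 - 4*S)
109 + U(Y(1), r)*(-46) = 109 + (-20 - 4*1)*(-46) = 109 + (-20 - 4)*(-46) = 109 - 24*(-46) = 109 + 1104 = 1213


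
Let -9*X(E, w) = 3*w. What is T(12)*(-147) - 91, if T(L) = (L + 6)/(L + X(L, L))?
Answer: -1687/4 ≈ -421.75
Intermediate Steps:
X(E, w) = -w/3
T(L) = 3*(6 + L)/(2*L) (T(L) = (L + 6)/(L - L/3) = (6 + L)/((2*L/3)) = (6 + L)*(3/(2*L)) = 3*(6 + L)/(2*L))
T(12)*(-147) - 91 = (3/2 + 9/12)*(-147) - 91 = (3/2 + 9*(1/12))*(-147) - 91 = (3/2 + ¾)*(-147) - 91 = (9/4)*(-147) - 91 = -1323/4 - 91 = -1687/4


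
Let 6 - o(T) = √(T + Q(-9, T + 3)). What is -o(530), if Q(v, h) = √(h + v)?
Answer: -6 + √(530 + 2*√131) ≈ 17.514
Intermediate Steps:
o(T) = 6 - √(T + √(-6 + T)) (o(T) = 6 - √(T + √((T + 3) - 9)) = 6 - √(T + √((3 + T) - 9)) = 6 - √(T + √(-6 + T)))
-o(530) = -(6 - √(530 + √(-6 + 530))) = -(6 - √(530 + √524)) = -(6 - √(530 + 2*√131)) = -6 + √(530 + 2*√131)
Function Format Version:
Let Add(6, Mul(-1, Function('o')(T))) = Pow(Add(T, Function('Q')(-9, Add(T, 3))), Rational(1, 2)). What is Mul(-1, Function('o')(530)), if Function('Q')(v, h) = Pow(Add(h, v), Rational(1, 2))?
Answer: Add(-6, Pow(Add(530, Mul(2, Pow(131, Rational(1, 2)))), Rational(1, 2))) ≈ 17.514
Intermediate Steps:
Function('o')(T) = Add(6, Mul(-1, Pow(Add(T, Pow(Add(-6, T), Rational(1, 2))), Rational(1, 2)))) (Function('o')(T) = Add(6, Mul(-1, Pow(Add(T, Pow(Add(Add(T, 3), -9), Rational(1, 2))), Rational(1, 2)))) = Add(6, Mul(-1, Pow(Add(T, Pow(Add(Add(3, T), -9), Rational(1, 2))), Rational(1, 2)))) = Add(6, Mul(-1, Pow(Add(T, Pow(Add(-6, T), Rational(1, 2))), Rational(1, 2)))))
Mul(-1, Function('o')(530)) = Mul(-1, Add(6, Mul(-1, Pow(Add(530, Pow(Add(-6, 530), Rational(1, 2))), Rational(1, 2))))) = Mul(-1, Add(6, Mul(-1, Pow(Add(530, Pow(524, Rational(1, 2))), Rational(1, 2))))) = Mul(-1, Add(6, Mul(-1, Pow(Add(530, Mul(2, Pow(131, Rational(1, 2)))), Rational(1, 2))))) = Add(-6, Pow(Add(530, Mul(2, Pow(131, Rational(1, 2)))), Rational(1, 2)))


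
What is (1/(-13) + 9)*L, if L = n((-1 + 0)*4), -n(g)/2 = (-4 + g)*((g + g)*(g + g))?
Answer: 118784/13 ≈ 9137.2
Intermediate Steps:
n(g) = -8*g²*(-4 + g) (n(g) = -2*(-4 + g)*(g + g)*(g + g) = -2*(-4 + g)*(2*g)*(2*g) = -2*(-4 + g)*4*g² = -8*g²*(-4 + g))
L = 1024 (L = 8*((-1 + 0)*4)²*(4 - (-1 + 0)*4) = 8*(-1*4)²*(4 - (-1)*4) = 8*(-4)²*(4 - 1*(-4)) = 8*16*(4 + 4) = 8*16*8 = 1024)
(1/(-13) + 9)*L = (1/(-13) + 9)*1024 = (-1/13 + 9)*1024 = (116/13)*1024 = 118784/13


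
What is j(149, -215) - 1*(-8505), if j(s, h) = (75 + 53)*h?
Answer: -19015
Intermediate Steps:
j(s, h) = 128*h
j(149, -215) - 1*(-8505) = 128*(-215) - 1*(-8505) = -27520 + 8505 = -19015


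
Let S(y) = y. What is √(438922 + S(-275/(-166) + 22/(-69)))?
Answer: 11*√475902142914/11454 ≈ 662.51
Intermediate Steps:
√(438922 + S(-275/(-166) + 22/(-69))) = √(438922 + (-275/(-166) + 22/(-69))) = √(438922 + (-275*(-1/166) + 22*(-1/69))) = √(438922 + (275/166 - 22/69)) = √(438922 + 15323/11454) = √(5027427911/11454) = 11*√475902142914/11454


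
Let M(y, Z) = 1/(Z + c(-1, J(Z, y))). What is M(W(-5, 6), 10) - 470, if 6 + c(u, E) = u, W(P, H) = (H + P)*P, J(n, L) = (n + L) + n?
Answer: -1409/3 ≈ -469.67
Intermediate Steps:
J(n, L) = L + 2*n (J(n, L) = (L + n) + n = L + 2*n)
W(P, H) = P*(H + P)
c(u, E) = -6 + u
M(y, Z) = 1/(-7 + Z) (M(y, Z) = 1/(Z + (-6 - 1)) = 1/(Z - 7) = 1/(-7 + Z))
M(W(-5, 6), 10) - 470 = 1/(-7 + 10) - 470 = 1/3 - 470 = ⅓ - 470 = -1409/3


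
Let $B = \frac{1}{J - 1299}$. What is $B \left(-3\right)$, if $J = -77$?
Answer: $\frac{3}{1376} \approx 0.0021802$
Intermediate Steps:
$B = - \frac{1}{1376}$ ($B = \frac{1}{-77 - 1299} = \frac{1}{-1376} = - \frac{1}{1376} \approx -0.00072674$)
$B \left(-3\right) = \left(- \frac{1}{1376}\right) \left(-3\right) = \frac{3}{1376}$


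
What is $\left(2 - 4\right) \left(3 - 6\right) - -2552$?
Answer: $2558$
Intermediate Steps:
$\left(2 - 4\right) \left(3 - 6\right) - -2552 = \left(2 - 4\right) \left(-3\right) + 2552 = \left(-2\right) \left(-3\right) + 2552 = 6 + 2552 = 2558$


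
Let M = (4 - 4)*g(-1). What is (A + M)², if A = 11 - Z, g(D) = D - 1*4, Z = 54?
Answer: 1849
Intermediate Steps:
g(D) = -4 + D (g(D) = D - 4 = -4 + D)
M = 0 (M = (4 - 4)*(-4 - 1) = 0*(-5) = 0)
A = -43 (A = 11 - 1*54 = 11 - 54 = -43)
(A + M)² = (-43 + 0)² = (-43)² = 1849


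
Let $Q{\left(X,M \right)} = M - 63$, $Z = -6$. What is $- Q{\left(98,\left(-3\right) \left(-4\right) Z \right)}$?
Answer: $135$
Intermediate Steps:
$Q{\left(X,M \right)} = -63 + M$
$- Q{\left(98,\left(-3\right) \left(-4\right) Z \right)} = - (-63 + \left(-3\right) \left(-4\right) \left(-6\right)) = - (-63 + 12 \left(-6\right)) = - (-63 - 72) = \left(-1\right) \left(-135\right) = 135$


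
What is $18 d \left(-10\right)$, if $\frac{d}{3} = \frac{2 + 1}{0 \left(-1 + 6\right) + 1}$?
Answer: $-1620$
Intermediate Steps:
$d = 9$ ($d = 3 \frac{2 + 1}{0 \left(-1 + 6\right) + 1} = 3 \frac{3}{0 \cdot 5 + 1} = 3 \frac{3}{0 + 1} = 3 \cdot \frac{3}{1} = 3 \cdot 3 \cdot 1 = 3 \cdot 3 = 9$)
$18 d \left(-10\right) = 18 \cdot 9 \left(-10\right) = 162 \left(-10\right) = -1620$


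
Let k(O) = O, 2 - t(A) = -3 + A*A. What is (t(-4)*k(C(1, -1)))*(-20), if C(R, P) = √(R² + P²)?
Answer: 220*√2 ≈ 311.13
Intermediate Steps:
t(A) = 5 - A² (t(A) = 2 - (-3 + A*A) = 2 - (-3 + A²) = 2 + (3 - A²) = 5 - A²)
C(R, P) = √(P² + R²)
(t(-4)*k(C(1, -1)))*(-20) = ((5 - 1*(-4)²)*√((-1)² + 1²))*(-20) = ((5 - 1*16)*√(1 + 1))*(-20) = ((5 - 16)*√2)*(-20) = -11*√2*(-20) = 220*√2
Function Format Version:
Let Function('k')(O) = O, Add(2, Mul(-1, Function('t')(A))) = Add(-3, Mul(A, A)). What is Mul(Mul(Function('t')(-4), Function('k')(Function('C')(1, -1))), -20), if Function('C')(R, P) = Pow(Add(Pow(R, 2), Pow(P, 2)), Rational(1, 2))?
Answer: Mul(220, Pow(2, Rational(1, 2))) ≈ 311.13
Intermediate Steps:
Function('t')(A) = Add(5, Mul(-1, Pow(A, 2))) (Function('t')(A) = Add(2, Mul(-1, Add(-3, Mul(A, A)))) = Add(2, Mul(-1, Add(-3, Pow(A, 2)))) = Add(2, Add(3, Mul(-1, Pow(A, 2)))) = Add(5, Mul(-1, Pow(A, 2))))
Function('C')(R, P) = Pow(Add(Pow(P, 2), Pow(R, 2)), Rational(1, 2))
Mul(Mul(Function('t')(-4), Function('k')(Function('C')(1, -1))), -20) = Mul(Mul(Add(5, Mul(-1, Pow(-4, 2))), Pow(Add(Pow(-1, 2), Pow(1, 2)), Rational(1, 2))), -20) = Mul(Mul(Add(5, Mul(-1, 16)), Pow(Add(1, 1), Rational(1, 2))), -20) = Mul(Mul(Add(5, -16), Pow(2, Rational(1, 2))), -20) = Mul(Mul(-11, Pow(2, Rational(1, 2))), -20) = Mul(220, Pow(2, Rational(1, 2)))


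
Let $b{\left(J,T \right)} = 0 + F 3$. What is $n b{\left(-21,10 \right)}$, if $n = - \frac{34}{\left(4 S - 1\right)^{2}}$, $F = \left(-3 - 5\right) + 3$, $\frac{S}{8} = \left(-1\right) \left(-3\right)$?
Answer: $\frac{102}{1805} \approx 0.05651$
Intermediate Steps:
$S = 24$ ($S = 8 \left(\left(-1\right) \left(-3\right)\right) = 8 \cdot 3 = 24$)
$F = -5$ ($F = -8 + 3 = -5$)
$b{\left(J,T \right)} = -15$ ($b{\left(J,T \right)} = 0 - 15 = -15$)
$n = - \frac{34}{9025}$ ($n = - \frac{34}{\left(4 \cdot 24 - 1\right)^{2}} = - \frac{34}{\left(96 - 1\right)^{2}} = - \frac{34}{95^{2}} = - \frac{34}{9025} \approx -0.0037673$)
$n b{\left(-21,10 \right)} = \left(- \frac{34}{9025}\right) \left(-15\right) = \frac{102}{1805}$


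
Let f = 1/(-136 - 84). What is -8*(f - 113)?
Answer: 49722/55 ≈ 904.04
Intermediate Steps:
f = -1/220 (f = 1/(-220) = -1/220 ≈ -0.0045455)
-8*(f - 113) = -8*(-1/220 - 113) = -8*(-24861/220) = 49722/55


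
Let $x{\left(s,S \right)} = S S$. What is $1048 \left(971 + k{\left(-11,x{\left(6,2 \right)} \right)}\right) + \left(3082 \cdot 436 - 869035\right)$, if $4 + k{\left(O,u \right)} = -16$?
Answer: $1471365$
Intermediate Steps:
$x{\left(s,S \right)} = S^{2}$
$k{\left(O,u \right)} = -20$ ($k{\left(O,u \right)} = -4 - 16 = -20$)
$1048 \left(971 + k{\left(-11,x{\left(6,2 \right)} \right)}\right) + \left(3082 \cdot 436 - 869035\right) = 1048 \left(971 - 20\right) + \left(3082 \cdot 436 - 869035\right) = 1048 \cdot 951 + \left(1343752 - 869035\right) = 996648 + 474717 = 1471365$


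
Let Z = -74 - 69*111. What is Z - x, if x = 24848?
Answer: -32581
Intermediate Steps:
Z = -7733 (Z = -74 - 7659 = -7733)
Z - x = -7733 - 1*24848 = -7733 - 24848 = -32581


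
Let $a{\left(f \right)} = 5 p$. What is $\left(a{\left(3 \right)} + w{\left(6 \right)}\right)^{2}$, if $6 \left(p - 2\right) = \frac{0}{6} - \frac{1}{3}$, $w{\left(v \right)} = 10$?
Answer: $\frac{126025}{324} \approx 388.97$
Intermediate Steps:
$p = \frac{35}{18}$ ($p = 2 + \frac{\frac{0}{6} - \frac{1}{3}}{6} = 2 + \frac{0 \cdot \frac{1}{6} - \frac{1}{3}}{6} = 2 + \frac{0 - \frac{1}{3}}{6} = 2 + \frac{1}{6} \left(- \frac{1}{3}\right) = 2 - \frac{1}{18} = \frac{35}{18} \approx 1.9444$)
$a{\left(f \right)} = \frac{175}{18}$ ($a{\left(f \right)} = 5 \cdot \frac{35}{18} = \frac{175}{18}$)
$\left(a{\left(3 \right)} + w{\left(6 \right)}\right)^{2} = \left(\frac{175}{18} + 10\right)^{2} = \left(\frac{355}{18}\right)^{2} = \frac{126025}{324}$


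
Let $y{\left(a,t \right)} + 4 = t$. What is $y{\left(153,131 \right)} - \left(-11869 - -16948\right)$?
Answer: $-4952$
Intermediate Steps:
$y{\left(a,t \right)} = -4 + t$
$y{\left(153,131 \right)} - \left(-11869 - -16948\right) = \left(-4 + 131\right) - \left(-11869 - -16948\right) = 127 - \left(-11869 + 16948\right) = 127 - 5079 = -4952$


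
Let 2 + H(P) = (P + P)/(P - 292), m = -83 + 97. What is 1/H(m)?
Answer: -139/292 ≈ -0.47603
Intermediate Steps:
m = 14
H(P) = -2 + 2*P/(-292 + P) (H(P) = -2 + (P + P)/(P - 292) = -2 + (2*P)/(-292 + P) = -2 + 2*P/(-292 + P))
1/H(m) = 1/(584/(-292 + 14)) = 1/(584/(-278)) = 1/(584*(-1/278)) = 1/(-292/139) = -139/292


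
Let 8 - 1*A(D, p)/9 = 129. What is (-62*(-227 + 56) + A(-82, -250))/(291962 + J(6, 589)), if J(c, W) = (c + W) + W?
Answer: 1359/41878 ≈ 0.032451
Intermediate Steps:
J(c, W) = c + 2*W (J(c, W) = (W + c) + W = c + 2*W)
A(D, p) = -1089 (A(D, p) = 72 - 9*129 = 72 - 1161 = -1089)
(-62*(-227 + 56) + A(-82, -250))/(291962 + J(6, 589)) = (-62*(-227 + 56) - 1089)/(291962 + (6 + 2*589)) = (-62*(-171) - 1089)/(291962 + (6 + 1178)) = (10602 - 1089)/(291962 + 1184) = 9513/293146 = 9513*(1/293146) = 1359/41878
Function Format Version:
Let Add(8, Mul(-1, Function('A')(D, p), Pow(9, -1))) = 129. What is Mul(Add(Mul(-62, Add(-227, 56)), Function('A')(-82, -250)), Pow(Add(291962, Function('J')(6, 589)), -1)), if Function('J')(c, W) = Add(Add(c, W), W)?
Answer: Rational(1359, 41878) ≈ 0.032451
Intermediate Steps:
Function('J')(c, W) = Add(c, Mul(2, W)) (Function('J')(c, W) = Add(Add(W, c), W) = Add(c, Mul(2, W)))
Function('A')(D, p) = -1089 (Function('A')(D, p) = Add(72, Mul(-9, 129)) = Add(72, -1161) = -1089)
Mul(Add(Mul(-62, Add(-227, 56)), Function('A')(-82, -250)), Pow(Add(291962, Function('J')(6, 589)), -1)) = Mul(Add(Mul(-62, Add(-227, 56)), -1089), Pow(Add(291962, Add(6, Mul(2, 589))), -1)) = Mul(Add(Mul(-62, -171), -1089), Pow(Add(291962, Add(6, 1178)), -1)) = Mul(Add(10602, -1089), Pow(Add(291962, 1184), -1)) = Mul(9513, Pow(293146, -1)) = Mul(9513, Rational(1, 293146)) = Rational(1359, 41878)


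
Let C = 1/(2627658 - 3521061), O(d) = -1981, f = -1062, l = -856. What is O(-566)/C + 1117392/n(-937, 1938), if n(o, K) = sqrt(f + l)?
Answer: 1769831343 - 558696*I*sqrt(1918)/959 ≈ 1.7698e+9 - 25514.0*I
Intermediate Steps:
C = -1/893403 (C = 1/(-893403) = -1/893403 ≈ -1.1193e-6)
n(o, K) = I*sqrt(1918) (n(o, K) = sqrt(-1062 - 856) = sqrt(-1918) = I*sqrt(1918))
O(-566)/C + 1117392/n(-937, 1938) = -1981/(-1/893403) + 1117392/((I*sqrt(1918))) = -1981*(-893403) + 1117392*(-I*sqrt(1918)/1918) = 1769831343 - 558696*I*sqrt(1918)/959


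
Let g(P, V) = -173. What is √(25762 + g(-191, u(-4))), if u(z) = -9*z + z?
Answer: √25589 ≈ 159.97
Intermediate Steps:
u(z) = -8*z
√(25762 + g(-191, u(-4))) = √(25762 - 173) = √25589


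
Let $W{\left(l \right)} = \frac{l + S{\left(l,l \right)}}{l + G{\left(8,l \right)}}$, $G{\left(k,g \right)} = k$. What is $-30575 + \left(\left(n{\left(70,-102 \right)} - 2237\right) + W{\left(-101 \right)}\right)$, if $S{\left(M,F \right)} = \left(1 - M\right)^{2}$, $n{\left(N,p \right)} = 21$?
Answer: $- \frac{3059866}{93} \approx -32902.0$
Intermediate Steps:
$W{\left(l \right)} = \frac{l + \left(-1 + l\right)^{2}}{8 + l}$ ($W{\left(l \right)} = \frac{l + \left(-1 + l\right)^{2}}{l + 8} = \frac{l + \left(-1 + l\right)^{2}}{8 + l}$)
$-30575 + \left(\left(n{\left(70,-102 \right)} - 2237\right) + W{\left(-101 \right)}\right) = -30575 + \left(\left(21 - 2237\right) + \frac{-101 + \left(-1 - 101\right)^{2}}{8 - 101}\right) = -30575 - \left(2216 - \frac{-101 + \left(-102\right)^{2}}{-93}\right) = -30575 - \left(2216 + \frac{-101 + 10404}{93}\right) = -30575 - \frac{216391}{93} = - \frac{3059866}{93}$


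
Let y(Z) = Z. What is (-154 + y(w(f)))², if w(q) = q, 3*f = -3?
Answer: 24025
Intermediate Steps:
f = -1 (f = (⅓)*(-3) = -1)
(-154 + y(w(f)))² = (-154 - 1)² = (-155)² = 24025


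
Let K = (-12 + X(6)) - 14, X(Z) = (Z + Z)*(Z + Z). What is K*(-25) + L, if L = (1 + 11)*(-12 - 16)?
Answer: -3286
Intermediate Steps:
X(Z) = 4*Z**2 (X(Z) = (2*Z)*(2*Z) = 4*Z**2)
K = 118 (K = (-12 + 4*6**2) - 14 = (-12 + 4*36) - 14 = (-12 + 144) - 14 = 132 - 14 = 118)
L = -336 (L = 12*(-28) = -336)
K*(-25) + L = 118*(-25) - 336 = -2950 - 336 = -3286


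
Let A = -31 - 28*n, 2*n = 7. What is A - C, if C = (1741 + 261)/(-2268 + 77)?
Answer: -40091/313 ≈ -128.09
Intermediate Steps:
n = 7/2 (n = (½)*7 = 7/2 ≈ 3.5000)
A = -129 (A = -31 - 28*7/2 = -31 - 98 = -129)
C = -286/313 (C = 2002/(-2191) = 2002*(-1/2191) = -286/313 ≈ -0.91374)
A - C = -129 - 1*(-286/313) = -129 + 286/313 = -40091/313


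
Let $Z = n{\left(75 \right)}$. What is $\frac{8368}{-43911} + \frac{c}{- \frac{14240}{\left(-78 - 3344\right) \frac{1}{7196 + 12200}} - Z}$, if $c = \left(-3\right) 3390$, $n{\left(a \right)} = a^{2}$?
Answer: $- \frac{367833923186}{1128294418419} \approx -0.32601$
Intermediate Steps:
$Z = 5625$ ($Z = 75^{2} = 5625$)
$c = -10170$
$\frac{8368}{-43911} + \frac{c}{- \frac{14240}{\left(-78 - 3344\right) \frac{1}{7196 + 12200}} - Z} = \frac{8368}{-43911} - \frac{10170}{- \frac{14240}{\left(-78 - 3344\right) \frac{1}{7196 + 12200}} - 5625} = 8368 \left(- \frac{1}{43911}\right) - \frac{10170}{- \frac{14240}{\left(-3422\right) \frac{1}{19396}} - 5625} = - \frac{8368}{43911} - \frac{10170}{- \frac{14240}{\left(-3422\right) \frac{1}{19396}} - 5625} = - \frac{8368}{43911} - \frac{10170}{- \frac{14240}{- \frac{1711}{9698}} - 5625} = - \frac{8368}{43911} - \frac{10170}{\left(-14240\right) \left(- \frac{9698}{1711}\right) - 5625} = - \frac{8368}{43911} - \frac{10170}{\frac{138099520}{1711} - 5625} = - \frac{8368}{43911} - \frac{10170}{\frac{128475145}{1711}} = - \frac{8368}{43911} - \frac{3480174}{25695029} = - \frac{367833923186}{1128294418419}$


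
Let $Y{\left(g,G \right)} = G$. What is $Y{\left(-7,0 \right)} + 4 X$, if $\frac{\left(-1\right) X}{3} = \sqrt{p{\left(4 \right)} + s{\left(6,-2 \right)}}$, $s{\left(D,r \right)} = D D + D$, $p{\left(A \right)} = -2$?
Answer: $- 24 \sqrt{10} \approx -75.895$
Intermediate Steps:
$s{\left(D,r \right)} = D + D^{2}$ ($s{\left(D,r \right)} = D^{2} + D = D + D^{2}$)
$X = - 6 \sqrt{10}$ ($X = - 3 \sqrt{-2 + 6 \left(1 + 6\right)} = - 3 \sqrt{-2 + 6 \cdot 7} = - 3 \sqrt{-2 + 42} = - 3 \sqrt{40} = - 3 \cdot 2 \sqrt{10} = - 6 \sqrt{10} \approx -18.974$)
$Y{\left(-7,0 \right)} + 4 X = 0 + 4 \left(- 6 \sqrt{10}\right) = 0 - 24 \sqrt{10} = - 24 \sqrt{10}$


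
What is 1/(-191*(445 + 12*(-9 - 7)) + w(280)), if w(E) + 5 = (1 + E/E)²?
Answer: -1/48324 ≈ -2.0694e-5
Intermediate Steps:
w(E) = -1 (w(E) = -5 + (1 + E/E)² = -5 + (1 + 1)² = -5 + 2² = -5 + 4 = -1)
1/(-191*(445 + 12*(-9 - 7)) + w(280)) = 1/(-191*(445 + 12*(-9 - 7)) - 1) = 1/(-191*(445 + 12*(-16)) - 1) = 1/(-191*(445 - 192) - 1) = 1/(-191*253 - 1) = 1/(-48323 - 1) = 1/(-48324) = -1/48324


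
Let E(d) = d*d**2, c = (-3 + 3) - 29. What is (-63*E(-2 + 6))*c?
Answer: 116928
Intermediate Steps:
c = -29 (c = 0 - 29 = -29)
E(d) = d**3
(-63*E(-2 + 6))*c = -63*(-2 + 6)**3*(-29) = -63*4**3*(-29) = -63*64*(-29) = -4032*(-29) = 116928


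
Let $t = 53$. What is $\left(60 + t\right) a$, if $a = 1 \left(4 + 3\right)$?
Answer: $791$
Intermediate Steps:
$a = 7$ ($a = 1 \cdot 7 = 7$)
$\left(60 + t\right) a = \left(60 + 53\right) 7 = 113 \cdot 7 = 791$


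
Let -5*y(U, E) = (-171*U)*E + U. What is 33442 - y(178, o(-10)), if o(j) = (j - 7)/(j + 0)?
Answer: 578217/25 ≈ 23129.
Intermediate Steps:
o(j) = (-7 + j)/j
y(U, E) = -U/5 + 171*E*U/5 (y(U, E) = -((-171*U)*E + U)/5 = -(-171*E*U + U)/5 = -(U - 171*E*U)/5 = -U/5 + 171*E*U/5)
33442 - y(178, o(-10)) = 33442 - 178*(-1 + 171*((-7 - 10)/(-10)))/5 = 33442 - 178*(-1 + 171*(-1/10*(-17)))/5 = 33442 - 178*(-1 + 171*(17/10))/5 = 33442 - 178*(-1 + 2907/10)/5 = 33442 - 178*2897/(5*10) = 33442 - 1*257833/25 = 33442 - 257833/25 = 578217/25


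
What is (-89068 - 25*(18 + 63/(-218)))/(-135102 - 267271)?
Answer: 19513349/87717314 ≈ 0.22246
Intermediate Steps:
(-89068 - 25*(18 + 63/(-218)))/(-135102 - 267271) = (-89068 - 25*(18 + 63*(-1/218)))/(-402373) = (-89068 - 25*(18 - 63/218))*(-1/402373) = (-89068 - 25*3861/218)*(-1/402373) = (-89068 - 96525/218)*(-1/402373) = -19513349/218*(-1/402373) = 19513349/87717314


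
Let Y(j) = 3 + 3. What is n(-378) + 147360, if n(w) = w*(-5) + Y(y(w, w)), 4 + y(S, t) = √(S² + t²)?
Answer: 149256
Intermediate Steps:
y(S, t) = -4 + √(S² + t²)
Y(j) = 6
n(w) = 6 - 5*w (n(w) = w*(-5) + 6 = -5*w + 6 = 6 - 5*w)
n(-378) + 147360 = (6 - 5*(-378)) + 147360 = (6 + 1890) + 147360 = 1896 + 147360 = 149256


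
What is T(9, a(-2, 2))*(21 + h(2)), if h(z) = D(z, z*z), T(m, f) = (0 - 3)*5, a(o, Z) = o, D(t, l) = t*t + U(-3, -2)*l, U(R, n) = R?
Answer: -195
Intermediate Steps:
D(t, l) = t**2 - 3*l (D(t, l) = t*t - 3*l = t**2 - 3*l)
T(m, f) = -15 (T(m, f) = -3*5 = -15)
h(z) = -2*z**2 (h(z) = z**2 - 3*z*z = z**2 - 3*z**2 = -2*z**2)
T(9, a(-2, 2))*(21 + h(2)) = -15*(21 - 2*2**2) = -15*(21 - 2*4) = -15*(21 - 8) = -15*13 = -195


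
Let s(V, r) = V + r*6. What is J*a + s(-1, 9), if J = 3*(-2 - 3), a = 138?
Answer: -2017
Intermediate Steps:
s(V, r) = V + 6*r
J = -15 (J = 3*(-5) = -15)
J*a + s(-1, 9) = -15*138 + (-1 + 6*9) = -2070 + (-1 + 54) = -2070 + 53 = -2017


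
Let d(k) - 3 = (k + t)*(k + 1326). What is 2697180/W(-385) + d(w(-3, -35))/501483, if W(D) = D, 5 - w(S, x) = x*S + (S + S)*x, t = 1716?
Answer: -270407989165/38614191 ≈ -7002.8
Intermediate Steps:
w(S, x) = 5 - 3*S*x (w(S, x) = 5 - (x*S + (S + S)*x) = 5 - (S*x + (2*S)*x) = 5 - (S*x + 2*S*x) = 5 - 3*S*x)
d(k) = 3 + (1326 + k)*(1716 + k) (d(k) = 3 + (k + 1716)*(k + 1326) = 3 + (1716 + k)*(1326 + k) = 3 + (1326 + k)*(1716 + k))
2697180/W(-385) + d(w(-3, -35))/501483 = 2697180/(-385) + (2275419 + (5 - 3*(-3)*(-35))² + 3042*(5 - 3*(-3)*(-35)))/501483 = 2697180*(-1/385) + (2275419 + (5 - 315)² + 3042*(5 - 315))*(1/501483) = -539436/77 + (2275419 + (-310)² + 3042*(-310))*(1/501483) = -539436/77 + (2275419 + 96100 - 943020)*(1/501483) = -539436/77 + 1428499*(1/501483) = -539436/77 + 1428499/501483 = -270407989165/38614191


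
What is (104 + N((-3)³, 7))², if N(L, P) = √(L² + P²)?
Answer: (104 + √778)² ≈ 17396.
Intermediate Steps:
(104 + N((-3)³, 7))² = (104 + √(((-3)³)² + 7²))² = (104 + √((-27)² + 49))² = (104 + √(729 + 49))² = (104 + √778)²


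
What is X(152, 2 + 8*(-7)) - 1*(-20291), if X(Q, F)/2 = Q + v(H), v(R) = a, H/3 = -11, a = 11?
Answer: 20617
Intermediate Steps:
H = -33 (H = 3*(-11) = -33)
v(R) = 11
X(Q, F) = 22 + 2*Q (X(Q, F) = 2*(Q + 11) = 2*(11 + Q) = 22 + 2*Q)
X(152, 2 + 8*(-7)) - 1*(-20291) = (22 + 2*152) - 1*(-20291) = (22 + 304) + 20291 = 326 + 20291 = 20617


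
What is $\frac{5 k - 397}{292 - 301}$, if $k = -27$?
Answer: $\frac{532}{9} \approx 59.111$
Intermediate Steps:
$\frac{5 k - 397}{292 - 301} = \frac{5 \left(-27\right) - 397}{292 - 301} = \frac{-135 - 397}{-9} = \left(-532\right) \left(- \frac{1}{9}\right) = \frac{532}{9}$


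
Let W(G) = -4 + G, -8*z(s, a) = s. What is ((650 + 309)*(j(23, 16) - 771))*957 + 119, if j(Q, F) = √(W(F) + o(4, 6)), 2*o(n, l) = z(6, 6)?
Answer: -707595154 + 917763*√186/4 ≈ -7.0447e+8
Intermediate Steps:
z(s, a) = -s/8
o(n, l) = -3/8 (o(n, l) = (-⅛*6)/2 = (½)*(-¾) = -3/8)
j(Q, F) = √(-35/8 + F) (j(Q, F) = √((-4 + F) - 3/8) = √(-35/8 + F))
((650 + 309)*(j(23, 16) - 771))*957 + 119 = ((650 + 309)*(√(-70 + 16*16)/4 - 771))*957 + 119 = (959*(√(-70 + 256)/4 - 771))*957 + 119 = (959*(√186/4 - 771))*957 + 119 = (959*(-771 + √186/4))*957 + 119 = (-739389 + 959*√186/4)*957 + 119 = (-707595273 + 917763*√186/4) + 119 = -707595154 + 917763*√186/4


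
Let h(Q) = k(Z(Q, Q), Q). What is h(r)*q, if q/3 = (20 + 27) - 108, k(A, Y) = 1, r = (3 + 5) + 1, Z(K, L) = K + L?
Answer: -183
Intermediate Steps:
r = 9 (r = 8 + 1 = 9)
h(Q) = 1
q = -183 (q = 3*((20 + 27) - 108) = 3*(47 - 108) = 3*(-61) = -183)
h(r)*q = 1*(-183) = -183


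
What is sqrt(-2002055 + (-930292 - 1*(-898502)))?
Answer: I*sqrt(2033845) ≈ 1426.1*I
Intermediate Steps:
sqrt(-2002055 + (-930292 - 1*(-898502))) = sqrt(-2002055 + (-930292 + 898502)) = sqrt(-2002055 - 31790) = sqrt(-2033845) = I*sqrt(2033845)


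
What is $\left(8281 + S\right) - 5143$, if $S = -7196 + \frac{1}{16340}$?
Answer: $- \frac{66307719}{16340} \approx -4058.0$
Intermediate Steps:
$S = - \frac{117582639}{16340}$ ($S = -7196 + \frac{1}{16340} = - \frac{117582639}{16340} \approx -7196.0$)
$\left(8281 + S\right) - 5143 = \left(8281 - \frac{117582639}{16340}\right) - 5143 = \frac{17728901}{16340} - 5143 = - \frac{66307719}{16340}$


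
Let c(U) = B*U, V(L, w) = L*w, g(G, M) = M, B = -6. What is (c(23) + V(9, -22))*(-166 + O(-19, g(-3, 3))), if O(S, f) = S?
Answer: 62160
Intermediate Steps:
c(U) = -6*U
(c(23) + V(9, -22))*(-166 + O(-19, g(-3, 3))) = (-6*23 + 9*(-22))*(-166 - 19) = (-138 - 198)*(-185) = -336*(-185) = 62160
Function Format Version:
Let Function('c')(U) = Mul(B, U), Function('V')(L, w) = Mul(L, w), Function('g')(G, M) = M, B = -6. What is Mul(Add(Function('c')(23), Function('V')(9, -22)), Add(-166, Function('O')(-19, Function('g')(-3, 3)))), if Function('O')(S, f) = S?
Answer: 62160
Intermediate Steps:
Function('c')(U) = Mul(-6, U)
Mul(Add(Function('c')(23), Function('V')(9, -22)), Add(-166, Function('O')(-19, Function('g')(-3, 3)))) = Mul(Add(Mul(-6, 23), Mul(9, -22)), Add(-166, -19)) = Mul(Add(-138, -198), -185) = Mul(-336, -185) = 62160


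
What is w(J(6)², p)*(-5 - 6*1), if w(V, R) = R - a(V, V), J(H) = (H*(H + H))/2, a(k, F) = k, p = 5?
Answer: 14201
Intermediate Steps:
J(H) = H² (J(H) = (H*(2*H))*(½) = (2*H²)*(½) = H²)
w(V, R) = R - V
w(J(6)², p)*(-5 - 6*1) = (5 - (6²)²)*(-5 - 6*1) = (5 - 1*36²)*(-5 - 6) = (5 - 1*1296)*(-11) = (5 - 1296)*(-11) = -1291*(-11) = 14201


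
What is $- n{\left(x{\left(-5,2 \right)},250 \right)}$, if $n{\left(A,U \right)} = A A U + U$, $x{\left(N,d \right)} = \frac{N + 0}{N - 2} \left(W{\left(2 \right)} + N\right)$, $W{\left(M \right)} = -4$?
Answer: $- \frac{518500}{49} \approx -10582.0$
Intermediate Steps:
$x{\left(N,d \right)} = \frac{N \left(-4 + N\right)}{-2 + N}$ ($x{\left(N,d \right)} = \frac{N + 0}{N - 2} \left(-4 + N\right) = \frac{N}{-2 + N} \left(-4 + N\right) = \frac{N \left(-4 + N\right)}{-2 + N}$)
$n{\left(A,U \right)} = U + U A^{2}$ ($n{\left(A,U \right)} = A^{2} U + U = U A^{2} + U = U + U A^{2}$)
$- n{\left(x{\left(-5,2 \right)},250 \right)} = - 250 \left(1 + \left(- \frac{5 \left(-4 - 5\right)}{-2 - 5}\right)^{2}\right) = - 250 \left(1 + \left(\left(-5\right) \frac{1}{-7} \left(-9\right)\right)^{2}\right) = - 250 \left(1 + \left(\left(-5\right) \left(- \frac{1}{7}\right) \left(-9\right)\right)^{2}\right) = - 250 \left(1 + \left(- \frac{45}{7}\right)^{2}\right) = - 250 \left(1 + \frac{2025}{49}\right) = - \frac{250 \cdot 2074}{49} = \left(-1\right) \frac{518500}{49} = - \frac{518500}{49}$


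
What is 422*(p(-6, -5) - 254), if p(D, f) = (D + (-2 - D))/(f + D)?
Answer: -1178224/11 ≈ -1.0711e+5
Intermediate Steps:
p(D, f) = -2/(D + f)
422*(p(-6, -5) - 254) = 422*(-2/(-6 - 5) - 254) = 422*(-2/(-11) - 254) = 422*(-2*(-1/11) - 254) = 422*(2/11 - 254) = 422*(-2792/11) = -1178224/11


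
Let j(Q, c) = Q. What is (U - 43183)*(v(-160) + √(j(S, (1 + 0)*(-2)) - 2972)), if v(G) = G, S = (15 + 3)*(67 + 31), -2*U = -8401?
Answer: 6237200 - 77965*I*√302 ≈ 6.2372e+6 - 1.3549e+6*I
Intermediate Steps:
U = 8401/2 (U = -½*(-8401) = 8401/2 ≈ 4200.5)
S = 1764 (S = 18*98 = 1764)
(U - 43183)*(v(-160) + √(j(S, (1 + 0)*(-2)) - 2972)) = (8401/2 - 43183)*(-160 + √(1764 - 2972)) = -77965*(-160 + √(-1208))/2 = -77965*(-160 + 2*I*√302)/2 = 6237200 - 77965*I*√302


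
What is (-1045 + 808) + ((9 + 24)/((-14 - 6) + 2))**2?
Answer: -8411/36 ≈ -233.64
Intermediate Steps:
(-1045 + 808) + ((9 + 24)/((-14 - 6) + 2))**2 = -237 + (33/(-20 + 2))**2 = -237 + (33/(-18))**2 = -237 + (33*(-1/18))**2 = -237 + (-11/6)**2 = -237 + 121/36 = -8411/36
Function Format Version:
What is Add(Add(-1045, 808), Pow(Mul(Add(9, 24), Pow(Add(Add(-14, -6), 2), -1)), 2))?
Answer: Rational(-8411, 36) ≈ -233.64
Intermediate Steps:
Add(Add(-1045, 808), Pow(Mul(Add(9, 24), Pow(Add(Add(-14, -6), 2), -1)), 2)) = Add(-237, Pow(Mul(33, Pow(Add(-20, 2), -1)), 2)) = Add(-237, Pow(Mul(33, Pow(-18, -1)), 2)) = Add(-237, Pow(Mul(33, Rational(-1, 18)), 2)) = Add(-237, Pow(Rational(-11, 6), 2)) = Add(-237, Rational(121, 36)) = Rational(-8411, 36)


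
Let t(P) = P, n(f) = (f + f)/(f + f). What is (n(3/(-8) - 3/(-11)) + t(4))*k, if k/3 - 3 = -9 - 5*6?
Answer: -540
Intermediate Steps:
n(f) = 1 (n(f) = (2*f)/((2*f)) = (2*f)*(1/(2*f)) = 1)
k = -108 (k = 9 + 3*(-9 - 5*6) = 9 + 3*(-9 - 30) = 9 + 3*(-39) = 9 - 117 = -108)
(n(3/(-8) - 3/(-11)) + t(4))*k = (1 + 4)*(-108) = 5*(-108) = -540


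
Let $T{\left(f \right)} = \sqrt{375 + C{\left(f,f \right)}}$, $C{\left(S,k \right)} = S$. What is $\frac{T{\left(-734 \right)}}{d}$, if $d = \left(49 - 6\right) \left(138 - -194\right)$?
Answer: $\frac{i \sqrt{359}}{14276} \approx 0.0013272 i$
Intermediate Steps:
$d = 14276$ ($d = 43 \left(138 + 194\right) = 43 \cdot 332 = 14276$)
$T{\left(f \right)} = \sqrt{375 + f}$
$\frac{T{\left(-734 \right)}}{d} = \frac{\sqrt{375 - 734}}{14276} = \sqrt{-359} \cdot \frac{1}{14276} = i \sqrt{359} \cdot \frac{1}{14276} = \frac{i \sqrt{359}}{14276}$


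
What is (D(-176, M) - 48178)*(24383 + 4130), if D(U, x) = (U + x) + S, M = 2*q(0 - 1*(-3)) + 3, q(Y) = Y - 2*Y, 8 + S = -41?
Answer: -1380200278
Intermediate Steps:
S = -49 (S = -8 - 41 = -49)
q(Y) = -Y
M = -3 (M = 2*(-(0 - 1*(-3))) + 3 = 2*(-(0 + 3)) + 3 = 2*(-1*3) + 3 = 2*(-3) + 3 = -6 + 3 = -3)
D(U, x) = -49 + U + x (D(U, x) = (U + x) - 49 = -49 + U + x)
(D(-176, M) - 48178)*(24383 + 4130) = ((-49 - 176 - 3) - 48178)*(24383 + 4130) = (-228 - 48178)*28513 = -48406*28513 = -1380200278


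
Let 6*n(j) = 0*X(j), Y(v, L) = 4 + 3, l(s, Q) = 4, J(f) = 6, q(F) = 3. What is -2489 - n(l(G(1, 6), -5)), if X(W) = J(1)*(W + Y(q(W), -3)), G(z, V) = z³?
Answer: -2489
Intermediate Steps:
Y(v, L) = 7
X(W) = 42 + 6*W (X(W) = 6*(W + 7) = 6*(7 + W) = 42 + 6*W)
n(j) = 0 (n(j) = (0*(42 + 6*j))/6 = (⅙)*0 = 0)
-2489 - n(l(G(1, 6), -5)) = -2489 - 1*0 = -2489 + 0 = -2489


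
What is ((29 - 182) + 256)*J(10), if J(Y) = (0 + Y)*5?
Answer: 5150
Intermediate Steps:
J(Y) = 5*Y (J(Y) = Y*5 = 5*Y)
((29 - 182) + 256)*J(10) = ((29 - 182) + 256)*(5*10) = (-153 + 256)*50 = 103*50 = 5150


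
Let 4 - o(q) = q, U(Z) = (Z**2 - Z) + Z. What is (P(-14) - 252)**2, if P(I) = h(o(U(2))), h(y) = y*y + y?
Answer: 63504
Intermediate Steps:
U(Z) = Z**2
o(q) = 4 - q
h(y) = y + y**2 (h(y) = y**2 + y = y + y**2)
P(I) = 0 (P(I) = (4 - 1*2**2)*(1 + (4 - 1*2**2)) = (4 - 1*4)*(1 + (4 - 1*4)) = (4 - 4)*(1 + (4 - 4)) = 0*(1 + 0) = 0*1 = 0)
(P(-14) - 252)**2 = (0 - 252)**2 = (-252)**2 = 63504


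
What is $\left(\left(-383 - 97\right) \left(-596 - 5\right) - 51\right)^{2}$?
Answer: $83191288041$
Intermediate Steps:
$\left(\left(-383 - 97\right) \left(-596 - 5\right) - 51\right)^{2} = \left(\left(-480\right) \left(-601\right) - 51\right)^{2} = \left(288480 - 51\right)^{2} = 288429^{2} = 83191288041$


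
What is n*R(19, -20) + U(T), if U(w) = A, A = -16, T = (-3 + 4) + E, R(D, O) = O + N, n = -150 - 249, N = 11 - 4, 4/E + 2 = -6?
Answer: 5171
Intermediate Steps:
E = -½ (E = 4/(-2 - 6) = 4/(-8) = 4*(-⅛) = -½ ≈ -0.50000)
N = 7
n = -399
R(D, O) = 7 + O (R(D, O) = O + 7 = 7 + O)
T = ½ (T = (-3 + 4) - ½ = 1 - ½ = ½ ≈ 0.50000)
U(w) = -16
n*R(19, -20) + U(T) = -399*(7 - 20) - 16 = -399*(-13) - 16 = 5187 - 16 = 5171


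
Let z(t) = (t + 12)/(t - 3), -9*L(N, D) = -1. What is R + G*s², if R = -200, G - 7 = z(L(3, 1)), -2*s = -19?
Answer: 5553/104 ≈ 53.394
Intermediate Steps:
L(N, D) = ⅑ (L(N, D) = -⅑*(-1) = ⅑)
s = 19/2 (s = -½*(-19) = 19/2 ≈ 9.5000)
z(t) = (12 + t)/(-3 + t)
G = 73/26 (G = 7 + (12 + ⅑)/(-3 + ⅑) = 7 + (109/9)/(-26/9) = 7 - 9/26*109/9 = 7 - 109/26 = 73/26 ≈ 2.8077)
R + G*s² = -200 + 73*(19/2)²/26 = -200 + (73/26)*(361/4) = -200 + 26353/104 = 5553/104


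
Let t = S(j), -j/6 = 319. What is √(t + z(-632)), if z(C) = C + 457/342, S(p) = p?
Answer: 5*I*√1322818/114 ≈ 50.445*I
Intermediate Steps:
j = -1914 (j = -6*319 = -1914)
t = -1914
z(C) = 457/342 + C (z(C) = C + 457*(1/342) = C + 457/342 = 457/342 + C)
√(t + z(-632)) = √(-1914 + (457/342 - 632)) = √(-1914 - 215687/342) = √(-870275/342) = 5*I*√1322818/114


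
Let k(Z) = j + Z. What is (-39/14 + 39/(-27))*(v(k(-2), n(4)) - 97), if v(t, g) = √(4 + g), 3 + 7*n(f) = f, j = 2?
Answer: 51701/126 - 533*√203/882 ≈ 401.72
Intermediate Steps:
n(f) = -3/7 + f/7
k(Z) = 2 + Z
(-39/14 + 39/(-27))*(v(k(-2), n(4)) - 97) = (-39/14 + 39/(-27))*(√(4 + (-3/7 + (⅐)*4)) - 97) = (-39*1/14 + 39*(-1/27))*(√(4 + (-3/7 + 4/7)) - 97) = (-39/14 - 13/9)*(√(4 + ⅐) - 97) = -533*(√(29/7) - 97)/126 = -533*(√203/7 - 97)/126 = -533*(-97 + √203/7)/126 = 51701/126 - 533*√203/882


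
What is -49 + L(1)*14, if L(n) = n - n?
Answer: -49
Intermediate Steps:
L(n) = 0
-49 + L(1)*14 = -49 + 0*14 = -49 + 0 = -49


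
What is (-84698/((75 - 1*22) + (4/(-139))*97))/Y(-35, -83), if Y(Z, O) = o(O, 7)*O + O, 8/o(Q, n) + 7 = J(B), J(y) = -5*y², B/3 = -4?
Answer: 8558986994/416485783 ≈ 20.550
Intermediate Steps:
B = -12 (B = 3*(-4) = -12)
o(Q, n) = -8/727 (o(Q, n) = 8/(-7 - 5*(-12)²) = 8/(-7 - 5*144) = 8/(-7 - 720) = 8/(-727) = 8*(-1/727) = -8/727)
Y(Z, O) = 719*O/727 (Y(Z, O) = -8*O/727 + O = 719*O/727)
(-84698/((75 - 1*22) + (4/(-139))*97))/Y(-35, -83) = (-84698/((75 - 1*22) + (4/(-139))*97))/(((719/727)*(-83))) = (-84698/((75 - 22) + (4*(-1/139))*97))/(-59677/727) = -84698/(53 - 4/139*97)*(-727/59677) = -84698/(53 - 388/139)*(-727/59677) = -84698/6979/139*(-727/59677) = -84698*139/6979*(-727/59677) = -11773022/6979*(-727/59677) = 8558986994/416485783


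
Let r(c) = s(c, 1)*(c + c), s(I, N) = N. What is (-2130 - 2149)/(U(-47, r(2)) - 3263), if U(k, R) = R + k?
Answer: 4279/3306 ≈ 1.2943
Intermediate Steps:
r(c) = 2*c (r(c) = 1*(c + c) = 1*(2*c) = 2*c)
(-2130 - 2149)/(U(-47, r(2)) - 3263) = (-2130 - 2149)/((2*2 - 47) - 3263) = -4279/((4 - 47) - 3263) = -4279/(-43 - 3263) = -4279/(-3306) = -4279*(-1/3306) = 4279/3306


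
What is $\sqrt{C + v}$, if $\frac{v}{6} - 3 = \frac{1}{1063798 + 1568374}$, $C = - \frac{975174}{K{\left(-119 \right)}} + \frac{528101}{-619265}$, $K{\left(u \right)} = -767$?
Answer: $\frac{\sqrt{503520498334558394138816125717790}}{625109599537930} \approx 35.897$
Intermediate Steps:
$C = \frac{603486073643}{474976255}$ ($C = - \frac{975174}{-767} + \frac{528101}{-619265} = \left(-975174\right) \left(- \frac{1}{767}\right) + 528101 \left(- \frac{1}{619265}\right) = \frac{975174}{767} - \frac{528101}{619265} = \frac{603486073643}{474976255} \approx 1270.6$)
$v = \frac{23689551}{1316086}$ ($v = 18 + \frac{6}{1063798 + 1568374} = 18 + \frac{6}{2632172} = 18 + 6 \cdot \frac{1}{2632172} = 18 + \frac{3}{1316086} = \frac{23689551}{1316086} \approx 18.0$)
$\sqrt{C + v} = \sqrt{\frac{603486073643}{474976255} + \frac{23689551}{1316086}} = \sqrt{\frac{805491546933132803}{625109599537930}} = \frac{\sqrt{503520498334558394138816125717790}}{625109599537930}$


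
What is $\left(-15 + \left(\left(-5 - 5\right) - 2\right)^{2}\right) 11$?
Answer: $1419$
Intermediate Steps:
$\left(-15 + \left(\left(-5 - 5\right) - 2\right)^{2}\right) 11 = \left(-15 + \left(-10 - 2\right)^{2}\right) 11 = \left(-15 + \left(-12\right)^{2}\right) 11 = \left(-15 + 144\right) 11 = 129 \cdot 11 = 1419$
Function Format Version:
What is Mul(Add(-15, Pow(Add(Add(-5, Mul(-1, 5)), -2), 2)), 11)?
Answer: 1419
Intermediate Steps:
Mul(Add(-15, Pow(Add(Add(-5, Mul(-1, 5)), -2), 2)), 11) = Mul(Add(-15, Pow(Add(Add(-5, -5), -2), 2)), 11) = Mul(Add(-15, Pow(Add(-10, -2), 2)), 11) = Mul(Add(-15, Pow(-12, 2)), 11) = Mul(Add(-15, 144), 11) = Mul(129, 11) = 1419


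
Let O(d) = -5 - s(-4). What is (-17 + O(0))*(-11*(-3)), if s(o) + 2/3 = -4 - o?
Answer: -704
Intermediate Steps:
s(o) = -14/3 - o (s(o) = -⅔ + (-4 - o) = -14/3 - o)
O(d) = -13/3 (O(d) = -5 - (-14/3 - 1*(-4)) = -5 - (-14/3 + 4) = -5 - 1*(-⅔) = -5 + ⅔ = -13/3)
(-17 + O(0))*(-11*(-3)) = (-17 - 13/3)*(-11*(-3)) = -64/3*33 = -704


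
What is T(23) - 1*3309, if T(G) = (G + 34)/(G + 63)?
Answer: -284517/86 ≈ -3308.3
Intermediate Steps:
T(G) = (34 + G)/(63 + G)
T(23) - 1*3309 = (34 + 23)/(63 + 23) - 1*3309 = 57/86 - 3309 = -284517/86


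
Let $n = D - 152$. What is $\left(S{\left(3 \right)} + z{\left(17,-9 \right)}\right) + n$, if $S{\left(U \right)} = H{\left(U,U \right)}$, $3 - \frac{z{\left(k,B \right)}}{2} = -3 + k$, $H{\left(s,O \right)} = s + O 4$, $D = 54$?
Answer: $-105$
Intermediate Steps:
$H{\left(s,O \right)} = s + 4 O$
$z{\left(k,B \right)} = 12 - 2 k$ ($z{\left(k,B \right)} = 6 - 2 \left(-3 + k\right) = 6 - \left(-6 + 2 k\right) = 12 - 2 k$)
$S{\left(U \right)} = 5 U$ ($S{\left(U \right)} = U + 4 U = 5 U$)
$n = -98$ ($n = 54 - 152 = -98$)
$\left(S{\left(3 \right)} + z{\left(17,-9 \right)}\right) + n = \left(5 \cdot 3 + \left(12 - 34\right)\right) - 98 = \left(15 + \left(12 - 34\right)\right) - 98 = \left(15 - 22\right) - 98 = -7 - 98 = -105$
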